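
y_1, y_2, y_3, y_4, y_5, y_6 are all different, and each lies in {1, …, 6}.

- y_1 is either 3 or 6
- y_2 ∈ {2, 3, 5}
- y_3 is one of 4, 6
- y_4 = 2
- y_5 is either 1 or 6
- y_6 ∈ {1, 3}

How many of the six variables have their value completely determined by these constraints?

3

y_4 must be 2 (only option left). So y_2 can't be 2.
Among the 5 still-open variables, 4 fits only y_3 (and all 5 values in {1, 3, 4, 5, 6} must be used), so y_3 = 4.
The 4 still-open variables draw from only 4 values {1, 3, 5, 6}, so each is used; only y_2 can be 5, hence y_2 = 5.
Determined: y_2=5, y_3=4, y_4=2. The other variables each still have more than one consistent value. That makes 3.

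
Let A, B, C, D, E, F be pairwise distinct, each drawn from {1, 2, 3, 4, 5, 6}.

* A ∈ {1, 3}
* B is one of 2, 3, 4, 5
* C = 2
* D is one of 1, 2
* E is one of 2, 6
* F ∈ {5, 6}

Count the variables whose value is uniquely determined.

C must be 2 (only option left). Strike 2 from B, D, E.
D must be 1 (only option left). So A can't be 1.
That leaves E = 6. Remove 6 from F.
That leaves F = 5. Eliminate 5 elsewhere: B.
That leaves A = 3. Remove 3 from B.
B's domain is down to {4}, so B = 4.
Every variable is fixed: A=3, B=4, C=2, D=1, E=6, F=5. That makes 6.

6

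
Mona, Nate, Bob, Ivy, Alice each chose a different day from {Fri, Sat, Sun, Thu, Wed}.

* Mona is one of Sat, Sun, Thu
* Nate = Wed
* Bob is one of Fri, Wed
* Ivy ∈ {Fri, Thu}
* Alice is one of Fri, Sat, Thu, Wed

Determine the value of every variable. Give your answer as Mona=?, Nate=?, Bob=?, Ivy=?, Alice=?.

Mona=Sun, Nate=Wed, Bob=Fri, Ivy=Thu, Alice=Sat

Nate must be Wed (only option left). Remove Wed from Bob, Alice.
That leaves Bob = Fri. Remove Fri from Ivy, Alice.
Ivy's domain is down to {Thu}, so Ivy = Thu. So Mona, Alice can't be Thu.
Alice has just one choice, so Alice = Sat. Eliminate Sat elsewhere: Mona.
That leaves Mona = Sun.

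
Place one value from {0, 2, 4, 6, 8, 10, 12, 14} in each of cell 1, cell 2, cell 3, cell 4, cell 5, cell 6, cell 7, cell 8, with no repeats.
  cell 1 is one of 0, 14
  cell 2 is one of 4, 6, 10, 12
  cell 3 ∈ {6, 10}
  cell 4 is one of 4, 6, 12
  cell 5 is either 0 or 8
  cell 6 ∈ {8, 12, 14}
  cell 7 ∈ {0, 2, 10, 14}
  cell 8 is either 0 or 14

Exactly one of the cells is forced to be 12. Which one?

The 8 variables draw from only 8 values {0, 2, 4, 6, 8, 10, 12, 14}, so each is used; only cell 7 can be 2, hence cell 7 = 2.
cell 1 and cell 8 share exactly the 2 values {0, 14}; by pigeonhole those values go to them, so strike 0, 14 from cell 5, cell 6.
cell 5's domain is down to {8}, so cell 5 = 8. So cell 6 can't be 8.
So 12 goes to cell 6.

cell 6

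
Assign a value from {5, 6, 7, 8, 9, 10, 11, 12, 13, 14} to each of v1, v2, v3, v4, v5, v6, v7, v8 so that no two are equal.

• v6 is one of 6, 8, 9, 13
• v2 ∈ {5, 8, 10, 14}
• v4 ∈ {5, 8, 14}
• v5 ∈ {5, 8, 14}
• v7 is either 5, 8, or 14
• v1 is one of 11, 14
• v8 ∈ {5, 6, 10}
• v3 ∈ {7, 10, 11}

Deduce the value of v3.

v4, v5, v7 share exactly the 3 values {5, 8, 14}; by pigeonhole those values go to them, so strike 5, 8, 14 from v1, v2, v6, v8.
v1 has just one choice, so v1 = 11. So v3 can't be 11.
That leaves v2 = 10. Eliminate 10 elsewhere: v3, v8.
So v3 = 7.

7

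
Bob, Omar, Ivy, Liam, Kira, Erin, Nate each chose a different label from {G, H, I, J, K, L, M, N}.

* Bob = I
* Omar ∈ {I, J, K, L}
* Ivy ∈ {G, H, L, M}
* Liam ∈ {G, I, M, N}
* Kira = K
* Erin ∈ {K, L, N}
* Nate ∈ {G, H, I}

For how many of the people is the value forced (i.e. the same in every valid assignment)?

Bob has just one choice, so Bob = I. So Omar, Liam, Nate can't be I.
Kira's domain is down to {K}, so Kira = K. Remove K from Omar, Erin.
Determined: Bob=I, Kira=K. The other people each still have more than one consistent value. That makes 2.

2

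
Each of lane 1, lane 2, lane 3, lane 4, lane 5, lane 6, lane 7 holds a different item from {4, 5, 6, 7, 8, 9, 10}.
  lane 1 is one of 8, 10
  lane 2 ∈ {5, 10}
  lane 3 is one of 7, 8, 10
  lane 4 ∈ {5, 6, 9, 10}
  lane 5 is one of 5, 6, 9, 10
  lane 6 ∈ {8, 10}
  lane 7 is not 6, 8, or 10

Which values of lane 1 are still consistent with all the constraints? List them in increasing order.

8, 10

The 7 variables draw from only 7 values {4, 5, 6, 7, 8, 9, 10}, so each is used; only lane 7 can be 4, hence lane 7 = 4.
The 6 still-open variables together cover exactly {5, 6, 7, 8, 9, 10} — 6 values for 6 variables — and 7 appears only in lane 3's list, so lane 3 = 7.
lane 1 and lane 6 share exactly the 2 values {8, 10}; by pigeonhole those values go to them, so strike 8, 10 from lane 2, lane 4, lane 5.
That leaves lane 2 = 5. Eliminate 5 elsewhere: lane 4, lane 5.
No further eliminations apply; lane 1 can still be any of 8, 10.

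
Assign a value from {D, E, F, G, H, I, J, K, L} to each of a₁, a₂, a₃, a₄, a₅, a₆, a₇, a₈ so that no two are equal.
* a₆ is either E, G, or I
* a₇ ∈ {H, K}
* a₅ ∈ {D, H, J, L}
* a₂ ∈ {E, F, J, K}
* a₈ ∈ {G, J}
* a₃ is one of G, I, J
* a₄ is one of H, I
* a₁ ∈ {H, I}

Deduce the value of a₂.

The 2 variables a₁ and a₄ are confined to {H, I}, which locks those values in; drop them from a₃, a₅, a₆, a₇.
a₇ has just one choice, so a₇ = K. Strike K from a₂.
a₃ and a₈ share exactly the 2 values {G, J}; by pigeonhole those values go to them, so strike G, J from a₂, a₅, a₆.
a₆ must be E (only option left). Strike E from a₂.
So a₂ = F.

F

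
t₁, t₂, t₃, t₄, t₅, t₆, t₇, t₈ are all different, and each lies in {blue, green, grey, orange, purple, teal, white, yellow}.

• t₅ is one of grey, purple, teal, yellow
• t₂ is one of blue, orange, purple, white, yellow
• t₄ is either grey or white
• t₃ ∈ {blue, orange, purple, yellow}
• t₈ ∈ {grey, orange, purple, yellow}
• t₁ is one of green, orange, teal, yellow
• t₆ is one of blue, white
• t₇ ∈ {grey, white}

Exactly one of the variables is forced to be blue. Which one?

t₆

The 8 variables draw from only 8 values {blue, green, grey, orange, purple, teal, white, yellow}, so each is used; only t₁ can be green, hence t₁ = green.
The 7 still-open variables draw from only 7 values {blue, grey, orange, purple, teal, white, yellow}, so each is used; only t₅ can be teal, hence t₅ = teal.
t₄ and t₇ between them cover only {grey, white} — a naked pair. Remove those values from t₂, t₆, t₈.
So blue goes to t₆.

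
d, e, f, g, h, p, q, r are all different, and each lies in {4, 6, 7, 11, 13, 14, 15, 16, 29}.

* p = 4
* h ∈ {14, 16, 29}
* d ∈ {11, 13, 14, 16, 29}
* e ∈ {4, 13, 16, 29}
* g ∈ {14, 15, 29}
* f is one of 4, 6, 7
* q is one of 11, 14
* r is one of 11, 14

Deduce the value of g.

p must be 4 (only option left). Strike 4 from e, f.
q and r between them cover only {11, 14} — a naked pair. Remove those values from d, g, h.
d, e, h share exactly the 3 values {13, 16, 29}; by pigeonhole those values go to them, so strike 13, 16, 29 from g.
So g = 15.

15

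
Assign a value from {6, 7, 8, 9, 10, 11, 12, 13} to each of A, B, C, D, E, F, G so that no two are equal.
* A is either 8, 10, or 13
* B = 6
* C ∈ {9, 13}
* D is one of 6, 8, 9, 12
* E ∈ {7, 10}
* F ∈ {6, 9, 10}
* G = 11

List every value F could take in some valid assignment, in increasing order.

9, 10

B must be 6 (only option left). So D, F can't be 6.
G's domain is down to {11}, so G = 11.
No further eliminations apply; F can still be any of 9, 10.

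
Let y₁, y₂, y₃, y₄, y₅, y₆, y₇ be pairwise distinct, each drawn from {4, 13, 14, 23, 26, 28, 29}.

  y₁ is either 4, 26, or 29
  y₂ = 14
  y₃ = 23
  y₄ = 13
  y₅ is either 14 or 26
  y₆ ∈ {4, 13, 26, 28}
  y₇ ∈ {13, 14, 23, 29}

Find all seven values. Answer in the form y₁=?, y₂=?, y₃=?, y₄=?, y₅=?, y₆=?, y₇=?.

y₁=4, y₂=14, y₃=23, y₄=13, y₅=26, y₆=28, y₇=29

y₂ must be 14 (only option left). Strike 14 from y₅, y₇.
y₃'s domain is down to {23}, so y₃ = 23. Remove 23 from y₇.
y₄ must be 13 (only option left). So y₆, y₇ can't be 13.
y₅'s domain is down to {26}, so y₅ = 26. So y₁, y₆ can't be 26.
y₇ has just one choice, so y₇ = 29. So y₁ can't be 29.
y₁ must be 4 (only option left). Strike 4 from y₆.
That leaves y₆ = 28.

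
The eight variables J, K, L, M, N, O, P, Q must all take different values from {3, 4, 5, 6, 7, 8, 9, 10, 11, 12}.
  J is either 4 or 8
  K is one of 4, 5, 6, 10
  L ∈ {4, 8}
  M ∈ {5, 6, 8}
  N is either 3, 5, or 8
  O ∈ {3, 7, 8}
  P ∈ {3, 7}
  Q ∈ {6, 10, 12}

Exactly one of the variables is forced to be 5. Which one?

The 8 variables draw from only 8 values {3, 4, 5, 6, 7, 8, 10, 12}, so each is used; only Q can be 12, hence Q = 12.
The 7 still-open variables together cover exactly {3, 4, 5, 6, 7, 8, 10} — 7 values for 7 variables — and 10 appears only in K's list, so K = 10.
The 6 still-open variables draw from only 6 values {3, 4, 5, 6, 7, 8}, so each is used; only M can be 6, hence M = 6.
The 5 still-open variables draw from only 5 values {3, 4, 5, 7, 8}, so each is used; only N can be 5, hence N = 5.

N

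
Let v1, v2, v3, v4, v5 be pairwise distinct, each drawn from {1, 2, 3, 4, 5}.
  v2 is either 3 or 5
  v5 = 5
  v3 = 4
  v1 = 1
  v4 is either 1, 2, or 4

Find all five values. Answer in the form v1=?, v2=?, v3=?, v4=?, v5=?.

v1=1, v2=3, v3=4, v4=2, v5=5

v1 must be 1 (only option left). Remove 1 from v4.
That leaves v3 = 4. So v4 can't be 4.
v4 has just one choice, so v4 = 2.
v5 has just one choice, so v5 = 5. Eliminate 5 elsewhere: v2.
v2 must be 3 (only option left).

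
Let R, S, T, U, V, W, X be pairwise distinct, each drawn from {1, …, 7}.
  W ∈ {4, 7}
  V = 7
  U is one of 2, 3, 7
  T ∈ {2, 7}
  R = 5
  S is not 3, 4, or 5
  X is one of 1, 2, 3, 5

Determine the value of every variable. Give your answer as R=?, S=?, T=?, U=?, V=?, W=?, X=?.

R's domain is down to {5}, so R = 5. Remove 5 from X.
V's domain is down to {7}, so V = 7. Remove 7 from S, T, U, W.
W must be 4 (only option left).
That leaves T = 2. Remove 2 from S, U, X.
U has just one choice, so U = 3. Eliminate 3 elsewhere: X.
X has just one choice, so X = 1. Strike 1 from S.
That leaves S = 6.

R=5, S=6, T=2, U=3, V=7, W=4, X=1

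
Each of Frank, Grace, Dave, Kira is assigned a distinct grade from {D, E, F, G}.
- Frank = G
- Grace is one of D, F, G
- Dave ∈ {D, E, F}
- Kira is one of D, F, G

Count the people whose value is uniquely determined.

Frank's domain is down to {G}, so Frank = G. Eliminate G elsewhere: Grace, Kira.
Among the 3 still-open variables, E fits only Dave (and all 3 values in {D, E, F} must be used), so Dave = E.
Determined: Frank=G, Dave=E. The other people each still have more than one consistent value. That makes 2.

2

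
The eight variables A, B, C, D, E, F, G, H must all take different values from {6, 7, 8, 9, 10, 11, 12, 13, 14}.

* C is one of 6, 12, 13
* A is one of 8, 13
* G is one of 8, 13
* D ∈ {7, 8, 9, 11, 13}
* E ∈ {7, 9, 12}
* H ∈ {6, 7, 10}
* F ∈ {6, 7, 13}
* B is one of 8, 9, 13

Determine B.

9

Among the 8 variables, 10 fits only H (and all 8 values in {6, 7, 8, 9, 10, 11, 12, 13} must be used), so H = 10.
The 7 still-open variables draw from only 7 values {6, 7, 8, 9, 11, 12, 13}, so each is used; only D can be 11, hence D = 11.
A and G between them cover only {8, 13} — a naked pair. Remove those values from B, C, F.
So B = 9.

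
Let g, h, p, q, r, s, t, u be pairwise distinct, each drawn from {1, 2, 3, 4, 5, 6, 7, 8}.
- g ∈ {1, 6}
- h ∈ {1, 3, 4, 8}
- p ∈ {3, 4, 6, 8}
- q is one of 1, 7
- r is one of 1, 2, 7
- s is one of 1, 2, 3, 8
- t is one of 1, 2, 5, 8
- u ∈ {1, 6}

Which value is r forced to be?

The 8 variables draw from only 8 values {1, 2, 3, 4, 5, 6, 7, 8}, so each is used; only t can be 5, hence t = 5.
g and u between them cover only {1, 6} — a naked pair. Remove those values from h, p, q, r, s.
q must be 7 (only option left). Strike 7 from r.
So r = 2.

2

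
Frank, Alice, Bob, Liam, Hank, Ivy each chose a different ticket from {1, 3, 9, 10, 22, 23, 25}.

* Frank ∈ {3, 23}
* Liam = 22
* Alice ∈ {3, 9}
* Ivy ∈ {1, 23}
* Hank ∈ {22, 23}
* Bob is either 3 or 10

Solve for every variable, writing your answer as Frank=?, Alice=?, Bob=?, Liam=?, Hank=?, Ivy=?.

Frank=3, Alice=9, Bob=10, Liam=22, Hank=23, Ivy=1

Liam must be 22 (only option left). So Hank can't be 22.
Hank's domain is down to {23}, so Hank = 23. So Frank, Ivy can't be 23.
Ivy must be 1 (only option left).
Frank's domain is down to {3}, so Frank = 3. Remove 3 from Alice, Bob.
Alice must be 9 (only option left).
Bob must be 10 (only option left).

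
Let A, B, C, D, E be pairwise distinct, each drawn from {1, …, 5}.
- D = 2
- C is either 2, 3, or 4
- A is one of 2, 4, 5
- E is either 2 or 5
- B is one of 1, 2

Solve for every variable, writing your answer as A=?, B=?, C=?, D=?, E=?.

D's domain is down to {2}, so D = 2. Remove 2 from A, B, C, E.
That leaves E = 5. Eliminate 5 elsewhere: A.
A must be 4 (only option left). So C can't be 4.
B has just one choice, so B = 1.
C must be 3 (only option left).

A=4, B=1, C=3, D=2, E=5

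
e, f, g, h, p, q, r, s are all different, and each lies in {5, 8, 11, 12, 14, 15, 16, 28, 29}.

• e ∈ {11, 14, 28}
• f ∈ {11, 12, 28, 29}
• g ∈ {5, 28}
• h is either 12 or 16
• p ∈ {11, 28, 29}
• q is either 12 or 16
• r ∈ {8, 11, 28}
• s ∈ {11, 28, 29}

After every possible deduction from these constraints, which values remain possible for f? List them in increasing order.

Among the 8 variables, 5 fits only g (and all 8 values in {5, 8, 11, 12, 14, 16, 28, 29} must be used), so g = 5.
Among the 7 still-open variables, 8 fits only r (and all 7 values in {8, 11, 12, 14, 16, 28, 29} must be used), so r = 8.
The 6 still-open variables draw from only 6 values {11, 12, 14, 16, 28, 29}, so each is used; only e can be 14, hence e = 14.
h and q between them cover only {12, 16} — a naked pair. Remove those values from f.
No further eliminations apply; f can still be any of 11, 28, 29.

11, 28, 29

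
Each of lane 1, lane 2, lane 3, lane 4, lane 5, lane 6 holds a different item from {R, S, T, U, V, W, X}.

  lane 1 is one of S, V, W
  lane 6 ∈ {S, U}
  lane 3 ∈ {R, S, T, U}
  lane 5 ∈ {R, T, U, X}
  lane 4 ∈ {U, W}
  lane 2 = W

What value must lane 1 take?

V

lane 2 has just one choice, so lane 2 = W. So lane 1, lane 4 can't be W.
lane 4's domain is down to {U}, so lane 4 = U. Strike U from lane 3, lane 5, lane 6.
lane 6 has just one choice, so lane 6 = S. Strike S from lane 1, lane 3.
So lane 1 = V.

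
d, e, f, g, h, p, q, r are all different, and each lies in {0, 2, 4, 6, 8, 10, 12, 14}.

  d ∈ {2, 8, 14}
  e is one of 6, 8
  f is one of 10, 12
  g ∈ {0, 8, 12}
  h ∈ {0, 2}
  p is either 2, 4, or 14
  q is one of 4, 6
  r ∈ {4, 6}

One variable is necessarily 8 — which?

The 8 variables draw from only 8 values {0, 2, 4, 6, 8, 10, 12, 14}, so each is used; only f can be 10, hence f = 10.
Among the 7 still-open variables, 12 fits only g (and all 7 values in {0, 2, 4, 6, 8, 12, 14} must be used), so g = 12.
The 6 still-open variables draw from only 6 values {0, 2, 4, 6, 8, 14}, so each is used; only h can be 0, hence h = 0.
q and r between them cover only {4, 6} — a naked pair. Remove those values from e, p.
So 8 goes to e.

e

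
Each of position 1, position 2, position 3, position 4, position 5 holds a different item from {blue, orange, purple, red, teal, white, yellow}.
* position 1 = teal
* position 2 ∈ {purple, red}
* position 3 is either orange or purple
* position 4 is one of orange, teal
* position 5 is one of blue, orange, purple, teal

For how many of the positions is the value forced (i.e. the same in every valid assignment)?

5

position 1's domain is down to {teal}, so position 1 = teal. Remove teal from position 4, position 5.
position 4 has just one choice, so position 4 = orange. Remove orange from position 3, position 5.
That leaves position 3 = purple. Strike purple from position 2, position 5.
position 5 must be blue (only option left).
That leaves position 2 = red.
Every position is fixed: position 1=teal, position 2=red, position 3=purple, position 4=orange, position 5=blue. That makes 5.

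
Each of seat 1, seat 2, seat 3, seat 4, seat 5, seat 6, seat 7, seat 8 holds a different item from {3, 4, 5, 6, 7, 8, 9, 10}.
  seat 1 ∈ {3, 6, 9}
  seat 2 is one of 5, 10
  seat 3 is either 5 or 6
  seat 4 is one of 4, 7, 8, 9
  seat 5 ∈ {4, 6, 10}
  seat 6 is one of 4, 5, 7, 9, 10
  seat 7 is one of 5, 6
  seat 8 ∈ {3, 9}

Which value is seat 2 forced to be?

The 8 variables draw from only 8 values {3, 4, 5, 6, 7, 8, 9, 10}, so each is used; only seat 4 can be 8, hence seat 4 = 8.
Among the 7 still-open variables, 7 fits only seat 6 (and all 7 values in {3, 4, 5, 6, 7, 9, 10} must be used), so seat 6 = 7.
Among the 6 still-open variables, 4 fits only seat 5 (and all 6 values in {3, 4, 5, 6, 9, 10} must be used), so seat 5 = 4.
The 5 still-open variables together cover exactly {3, 5, 6, 9, 10} — 5 values for 5 variables — and 10 appears only in seat 2's list, so seat 2 = 10.

10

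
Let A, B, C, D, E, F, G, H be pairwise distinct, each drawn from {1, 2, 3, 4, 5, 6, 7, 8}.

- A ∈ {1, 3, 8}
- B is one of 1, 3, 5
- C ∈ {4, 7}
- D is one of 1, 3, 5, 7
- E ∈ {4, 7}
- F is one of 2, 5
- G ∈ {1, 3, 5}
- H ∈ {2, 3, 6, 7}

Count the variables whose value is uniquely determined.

The 8 variables together cover exactly {1, 2, 3, 4, 5, 6, 7, 8} — 8 values for 8 variables — and 6 appears only in H's list, so H = 6.
Among the 7 still-open variables, 2 fits only F (and all 7 values in {1, 2, 3, 4, 5, 7, 8} must be used), so F = 2.
The 6 still-open variables together cover exactly {1, 3, 4, 5, 7, 8} — 6 values for 6 variables — and 8 appears only in A's list, so A = 8.
The 2 variables C and E are confined to {4, 7}, which locks those values in; drop them from D.
Determined: A=8, F=2, H=6. The other variables each still have more than one consistent value. That makes 3.

3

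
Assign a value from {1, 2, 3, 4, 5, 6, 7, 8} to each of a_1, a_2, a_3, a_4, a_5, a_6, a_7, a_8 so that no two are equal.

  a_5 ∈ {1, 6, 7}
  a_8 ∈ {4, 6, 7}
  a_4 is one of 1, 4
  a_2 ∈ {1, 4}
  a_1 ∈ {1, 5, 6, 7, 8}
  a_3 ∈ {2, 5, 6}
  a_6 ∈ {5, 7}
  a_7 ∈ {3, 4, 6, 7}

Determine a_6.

The 8 variables together cover exactly {1, 2, 3, 4, 5, 6, 7, 8} — 8 values for 8 variables — and 2 appears only in a_3's list, so a_3 = 2.
Among the 7 still-open variables, 3 fits only a_7 (and all 7 values in {1, 3, 4, 5, 6, 7, 8} must be used), so a_7 = 3.
The 6 still-open variables draw from only 6 values {1, 4, 5, 6, 7, 8}, so each is used; only a_1 can be 8, hence a_1 = 8.
Among the 5 still-open variables, 5 fits only a_6 (and all 5 values in {1, 4, 5, 6, 7} must be used), so a_6 = 5.

5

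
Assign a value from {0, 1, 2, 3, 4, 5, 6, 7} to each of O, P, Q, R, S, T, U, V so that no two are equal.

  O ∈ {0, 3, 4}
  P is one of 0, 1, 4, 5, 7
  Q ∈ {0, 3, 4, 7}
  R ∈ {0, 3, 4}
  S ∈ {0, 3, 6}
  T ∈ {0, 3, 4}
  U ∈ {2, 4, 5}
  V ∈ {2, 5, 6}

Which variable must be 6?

Among the 8 variables, 1 fits only P (and all 8 values in {0, 1, 2, 3, 4, 5, 6, 7} must be used), so P = 1.
The 7 still-open variables draw from only 7 values {0, 2, 3, 4, 5, 6, 7}, so each is used; only Q can be 7, hence Q = 7.
O, R, T share exactly the 3 values {0, 3, 4}; by pigeonhole those values go to them, so strike 0, 3, 4 from S, U.
So 6 goes to S.

S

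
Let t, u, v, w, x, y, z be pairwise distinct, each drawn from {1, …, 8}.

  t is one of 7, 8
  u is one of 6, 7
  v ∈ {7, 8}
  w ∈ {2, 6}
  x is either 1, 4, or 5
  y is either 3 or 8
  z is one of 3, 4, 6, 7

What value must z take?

t and v between them cover only {7, 8} — a naked pair. Remove those values from u, y, z.
u must be 6 (only option left). So w, z can't be 6.
w's domain is down to {2}, so w = 2.
y has just one choice, so y = 3. So z can't be 3.
So z = 4.

4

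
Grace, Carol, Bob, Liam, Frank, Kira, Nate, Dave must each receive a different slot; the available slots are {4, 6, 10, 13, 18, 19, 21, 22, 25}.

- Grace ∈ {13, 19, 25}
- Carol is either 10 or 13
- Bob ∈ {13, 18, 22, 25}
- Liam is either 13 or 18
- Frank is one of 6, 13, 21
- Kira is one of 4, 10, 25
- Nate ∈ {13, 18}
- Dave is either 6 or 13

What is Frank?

Liam and Nate between them cover only {13, 18} — a naked pair. Remove those values from Grace, Carol, Bob, Frank, Dave.
That leaves Carol = 10. Strike 10 from Kira.
Dave has just one choice, so Dave = 6. Strike 6 from Frank.
So Frank = 21.

21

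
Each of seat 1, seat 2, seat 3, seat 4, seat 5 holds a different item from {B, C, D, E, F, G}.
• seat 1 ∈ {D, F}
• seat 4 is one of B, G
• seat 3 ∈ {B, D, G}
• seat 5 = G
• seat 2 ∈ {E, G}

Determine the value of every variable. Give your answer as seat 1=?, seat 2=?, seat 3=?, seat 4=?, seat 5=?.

seat 1=F, seat 2=E, seat 3=D, seat 4=B, seat 5=G

seat 5 must be G (only option left). Remove G from seat 2, seat 3, seat 4.
seat 2's domain is down to {E}, so seat 2 = E.
seat 4 must be B (only option left). Strike B from seat 3.
seat 3 must be D (only option left). So seat 1 can't be D.
seat 1 has just one choice, so seat 1 = F.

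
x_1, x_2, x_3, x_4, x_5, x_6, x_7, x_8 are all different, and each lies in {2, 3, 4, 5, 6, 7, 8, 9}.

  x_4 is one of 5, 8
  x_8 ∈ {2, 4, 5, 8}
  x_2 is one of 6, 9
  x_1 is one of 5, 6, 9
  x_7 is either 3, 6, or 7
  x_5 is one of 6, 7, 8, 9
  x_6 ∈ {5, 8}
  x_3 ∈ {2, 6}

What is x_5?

7

Among the 8 variables, 3 fits only x_7 (and all 8 values in {2, 3, 4, 5, 6, 7, 8, 9} must be used), so x_7 = 3.
Among the 7 still-open variables, 4 fits only x_8 (and all 7 values in {2, 4, 5, 6, 7, 8, 9} must be used), so x_8 = 4.
Among the 6 still-open variables, 2 fits only x_3 (and all 6 values in {2, 5, 6, 7, 8, 9} must be used), so x_3 = 2.
The 5 still-open variables draw from only 5 values {5, 6, 7, 8, 9}, so each is used; only x_5 can be 7, hence x_5 = 7.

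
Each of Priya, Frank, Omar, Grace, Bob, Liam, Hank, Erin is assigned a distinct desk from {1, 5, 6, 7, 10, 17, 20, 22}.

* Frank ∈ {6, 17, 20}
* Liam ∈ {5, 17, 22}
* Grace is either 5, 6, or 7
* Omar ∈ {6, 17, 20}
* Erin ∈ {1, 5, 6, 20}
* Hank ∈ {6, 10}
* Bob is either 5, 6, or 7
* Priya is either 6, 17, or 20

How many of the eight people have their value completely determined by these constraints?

3

The 8 variables together cover exactly {1, 5, 6, 7, 10, 17, 20, 22} — 8 values for 8 variables — and 1 appears only in Erin's list, so Erin = 1.
The 7 still-open variables draw from only 7 values {5, 6, 7, 10, 17, 20, 22}, so each is used; only Hank can be 10, hence Hank = 10.
Among the 6 still-open variables, 22 fits only Liam (and all 6 values in {5, 6, 7, 17, 20, 22} must be used), so Liam = 22.
Priya, Frank, Omar between them cover only {6, 17, 20} — a naked triple. Remove those values from Grace, Bob.
Determined: Liam=22, Hank=10, Erin=1. The other people each still have more than one consistent value. That makes 3.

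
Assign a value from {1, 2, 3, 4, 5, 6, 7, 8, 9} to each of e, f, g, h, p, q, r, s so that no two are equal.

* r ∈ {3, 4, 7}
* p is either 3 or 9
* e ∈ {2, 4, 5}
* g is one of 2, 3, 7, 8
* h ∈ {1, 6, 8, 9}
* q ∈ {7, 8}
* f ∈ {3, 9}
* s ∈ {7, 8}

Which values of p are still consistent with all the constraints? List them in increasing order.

The 2 variables f and p are confined to {3, 9}, which locks those values in; drop them from g, h, r.
q and s between them cover only {7, 8} — a naked pair. Remove those values from g, h, r.
g has just one choice, so g = 2. Eliminate 2 elsewhere: e.
r's domain is down to {4}, so r = 4. So e can't be 4.
e has just one choice, so e = 5.
No further eliminations apply; p can still be any of 3, 9.

3, 9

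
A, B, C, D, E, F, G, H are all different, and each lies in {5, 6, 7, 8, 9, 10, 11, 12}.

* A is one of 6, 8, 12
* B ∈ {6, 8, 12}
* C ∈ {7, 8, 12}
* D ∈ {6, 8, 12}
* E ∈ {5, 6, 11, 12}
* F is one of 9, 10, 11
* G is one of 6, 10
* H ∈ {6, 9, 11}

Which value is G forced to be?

The 8 variables together cover exactly {5, 6, 7, 8, 9, 10, 11, 12} — 8 values for 8 variables — and 5 appears only in E's list, so E = 5.
Among the 7 still-open variables, 7 fits only C (and all 7 values in {6, 7, 8, 9, 10, 11, 12} must be used), so C = 7.
A, B, D between them cover only {6, 8, 12} — a naked triple. Remove those values from G, H.
So G = 10.

10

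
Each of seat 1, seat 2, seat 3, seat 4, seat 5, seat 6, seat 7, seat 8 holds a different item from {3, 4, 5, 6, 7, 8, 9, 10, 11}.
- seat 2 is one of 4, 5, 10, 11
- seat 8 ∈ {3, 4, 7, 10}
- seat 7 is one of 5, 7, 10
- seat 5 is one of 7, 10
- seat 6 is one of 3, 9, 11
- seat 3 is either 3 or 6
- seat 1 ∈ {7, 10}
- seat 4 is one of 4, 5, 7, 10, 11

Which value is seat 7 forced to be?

The 8 variables draw from only 8 values {3, 4, 5, 6, 7, 9, 10, 11}, so each is used; only seat 3 can be 6, hence seat 3 = 6.
The 7 still-open variables together cover exactly {3, 4, 5, 7, 9, 10, 11} — 7 values for 7 variables — and 9 appears only in seat 6's list, so seat 6 = 9.
Among the 6 still-open variables, 3 fits only seat 8 (and all 6 values in {3, 4, 5, 7, 10, 11} must be used), so seat 8 = 3.
seat 1 and seat 5 share exactly the 2 values {7, 10}; by pigeonhole those values go to them, so strike 7, 10 from seat 2, seat 4, seat 7.
So seat 7 = 5.

5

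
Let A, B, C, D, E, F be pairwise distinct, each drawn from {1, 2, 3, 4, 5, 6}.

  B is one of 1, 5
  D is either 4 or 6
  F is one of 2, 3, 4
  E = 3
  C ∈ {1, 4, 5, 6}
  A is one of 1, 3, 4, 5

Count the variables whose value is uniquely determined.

E must be 3 (only option left). Strike 3 from A, F.
The 5 still-open variables draw from only 5 values {1, 2, 4, 5, 6}, so each is used; only F can be 2, hence F = 2.
Determined: E=3, F=2. The other variables each still have more than one consistent value. That makes 2.

2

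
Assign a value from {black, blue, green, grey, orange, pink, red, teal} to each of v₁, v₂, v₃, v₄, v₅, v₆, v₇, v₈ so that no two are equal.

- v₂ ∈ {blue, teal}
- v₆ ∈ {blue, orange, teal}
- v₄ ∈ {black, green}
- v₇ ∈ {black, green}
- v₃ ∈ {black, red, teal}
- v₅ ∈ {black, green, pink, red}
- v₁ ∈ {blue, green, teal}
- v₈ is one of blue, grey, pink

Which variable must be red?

The 8 variables draw from only 8 values {black, blue, green, grey, orange, pink, red, teal}, so each is used; only v₈ can be grey, hence v₈ = grey.
The 7 still-open variables together cover exactly {black, blue, green, orange, pink, red, teal} — 7 values for 7 variables — and orange appears only in v₆'s list, so v₆ = orange.
The 6 still-open variables draw from only 6 values {black, blue, green, pink, red, teal}, so each is used; only v₅ can be pink, hence v₅ = pink.
Among the 5 still-open variables, red fits only v₃ (and all 5 values in {black, blue, green, red, teal} must be used), so v₃ = red.

v₃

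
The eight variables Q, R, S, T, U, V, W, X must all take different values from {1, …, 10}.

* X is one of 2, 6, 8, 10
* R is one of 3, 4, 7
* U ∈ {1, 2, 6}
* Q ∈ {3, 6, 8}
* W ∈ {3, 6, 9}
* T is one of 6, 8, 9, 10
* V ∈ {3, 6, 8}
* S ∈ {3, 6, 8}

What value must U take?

Q, S, V between them cover only {3, 6, 8} — a naked triple. Remove those values from R, T, U, W, X.
W has just one choice, so W = 9. Strike 9 from T.
That leaves T = 10. Eliminate 10 elsewhere: X.
X must be 2 (only option left). Strike 2 from U.
So U = 1.

1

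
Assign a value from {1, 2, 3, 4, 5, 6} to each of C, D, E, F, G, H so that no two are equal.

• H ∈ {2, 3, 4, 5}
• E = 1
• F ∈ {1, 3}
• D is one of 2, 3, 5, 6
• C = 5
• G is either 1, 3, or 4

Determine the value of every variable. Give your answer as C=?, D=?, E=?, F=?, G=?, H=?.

C has just one choice, so C = 5. Eliminate 5 elsewhere: D, H.
E has just one choice, so E = 1. Eliminate 1 elsewhere: F, G.
That leaves F = 3. So D, G, H can't be 3.
G must be 4 (only option left). Strike 4 from H.
That leaves H = 2. Strike 2 from D.
D must be 6 (only option left).

C=5, D=6, E=1, F=3, G=4, H=2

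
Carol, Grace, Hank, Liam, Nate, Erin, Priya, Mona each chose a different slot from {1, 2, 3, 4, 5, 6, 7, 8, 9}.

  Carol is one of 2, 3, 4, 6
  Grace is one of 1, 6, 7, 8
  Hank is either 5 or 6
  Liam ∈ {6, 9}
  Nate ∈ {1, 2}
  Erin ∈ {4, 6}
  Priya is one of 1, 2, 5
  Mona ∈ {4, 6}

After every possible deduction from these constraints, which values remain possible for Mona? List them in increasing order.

4, 6

Erin and Mona between them cover only {4, 6} — a naked pair. Remove those values from Carol, Grace, Hank, Liam.
Hank must be 5 (only option left). So Priya can't be 5.
Liam's domain is down to {9}, so Liam = 9.
Nate and Priya between them cover only {1, 2} — a naked pair. Remove those values from Carol, Grace.
Carol must be 3 (only option left).
No further eliminations apply; Mona can still be any of 4, 6.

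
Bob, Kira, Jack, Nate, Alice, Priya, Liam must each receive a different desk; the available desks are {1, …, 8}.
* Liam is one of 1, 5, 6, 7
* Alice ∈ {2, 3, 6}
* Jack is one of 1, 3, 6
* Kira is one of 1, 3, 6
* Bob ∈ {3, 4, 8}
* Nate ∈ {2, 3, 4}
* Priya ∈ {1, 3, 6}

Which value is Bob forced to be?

Kira, Jack, Priya between them cover only {1, 3, 6} — a naked triple. Remove those values from Bob, Nate, Alice, Liam.
Alice must be 2 (only option left). So Nate can't be 2.
That leaves Nate = 4. So Bob can't be 4.
So Bob = 8.

8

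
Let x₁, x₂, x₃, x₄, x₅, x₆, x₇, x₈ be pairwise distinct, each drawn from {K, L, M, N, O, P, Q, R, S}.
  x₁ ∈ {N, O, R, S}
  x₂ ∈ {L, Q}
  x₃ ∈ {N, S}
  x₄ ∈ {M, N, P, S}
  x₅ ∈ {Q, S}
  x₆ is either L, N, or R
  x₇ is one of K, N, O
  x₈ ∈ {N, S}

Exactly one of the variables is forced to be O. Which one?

x₃ and x₈ share exactly the 2 values {N, S}; by pigeonhole those values go to them, so strike N, S from x₁, x₄, x₅, x₆, x₇.
x₅ must be Q (only option left). Remove Q from x₂.
x₂'s domain is down to {L}, so x₂ = L. Remove L from x₆.
x₆ has just one choice, so x₆ = R. So x₁ can't be R.
So O goes to x₁.

x₁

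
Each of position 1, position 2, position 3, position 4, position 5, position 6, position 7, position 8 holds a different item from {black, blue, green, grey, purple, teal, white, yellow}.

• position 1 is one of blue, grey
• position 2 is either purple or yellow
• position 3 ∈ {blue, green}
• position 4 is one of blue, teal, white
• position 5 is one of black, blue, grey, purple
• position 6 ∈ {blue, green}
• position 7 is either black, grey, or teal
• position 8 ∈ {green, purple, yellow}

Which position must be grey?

position 1

Among the 8 variables, white fits only position 4 (and all 8 values in {black, blue, green, grey, purple, teal, white, yellow} must be used), so position 4 = white.
Among the 7 still-open variables, teal fits only position 7 (and all 7 values in {black, blue, green, grey, purple, teal, yellow} must be used), so position 7 = teal.
Among the 6 still-open variables, black fits only position 5 (and all 6 values in {black, blue, green, grey, purple, yellow} must be used), so position 5 = black.
The 5 still-open variables together cover exactly {blue, green, grey, purple, yellow} — 5 values for 5 variables — and grey appears only in position 1's list, so position 1 = grey.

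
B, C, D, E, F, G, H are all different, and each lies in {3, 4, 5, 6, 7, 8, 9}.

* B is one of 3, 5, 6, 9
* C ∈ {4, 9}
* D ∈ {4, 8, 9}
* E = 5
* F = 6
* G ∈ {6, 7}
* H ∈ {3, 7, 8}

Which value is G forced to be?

E must be 5 (only option left). Eliminate 5 elsewhere: B.
F must be 6 (only option left). Remove 6 from B, G.
So G = 7.

7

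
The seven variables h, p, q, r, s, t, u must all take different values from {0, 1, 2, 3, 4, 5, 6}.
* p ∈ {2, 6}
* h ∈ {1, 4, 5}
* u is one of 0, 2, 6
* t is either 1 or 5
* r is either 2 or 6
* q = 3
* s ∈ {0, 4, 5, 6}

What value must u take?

q has just one choice, so q = 3.
The 2 variables p and r are confined to {2, 6}, which locks those values in; drop them from s, u.
So u = 0.

0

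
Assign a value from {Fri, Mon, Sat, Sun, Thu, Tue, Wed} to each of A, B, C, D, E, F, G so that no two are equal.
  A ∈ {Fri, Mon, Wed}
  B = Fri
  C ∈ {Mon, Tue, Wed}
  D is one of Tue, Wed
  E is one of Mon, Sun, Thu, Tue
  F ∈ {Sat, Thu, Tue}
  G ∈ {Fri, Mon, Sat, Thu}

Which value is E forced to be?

Sun

B must be Fri (only option left). Eliminate Fri elsewhere: A, G.
The 6 still-open variables together cover exactly {Mon, Sat, Sun, Thu, Tue, Wed} — 6 values for 6 variables — and Sun appears only in E's list, so E = Sun.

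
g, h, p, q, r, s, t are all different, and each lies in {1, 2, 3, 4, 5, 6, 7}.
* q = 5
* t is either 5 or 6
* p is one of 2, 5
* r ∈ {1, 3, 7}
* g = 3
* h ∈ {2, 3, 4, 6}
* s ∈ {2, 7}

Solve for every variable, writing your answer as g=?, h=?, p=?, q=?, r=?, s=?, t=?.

g must be 3 (only option left). Strike 3 from h, r.
q has just one choice, so q = 5. Remove 5 from p, t.
t must be 6 (only option left). Strike 6 from h.
p's domain is down to {2}, so p = 2. Strike 2 from h, s.
s has just one choice, so s = 7. Remove 7 from r.
h must be 4 (only option left).
r must be 1 (only option left).

g=3, h=4, p=2, q=5, r=1, s=7, t=6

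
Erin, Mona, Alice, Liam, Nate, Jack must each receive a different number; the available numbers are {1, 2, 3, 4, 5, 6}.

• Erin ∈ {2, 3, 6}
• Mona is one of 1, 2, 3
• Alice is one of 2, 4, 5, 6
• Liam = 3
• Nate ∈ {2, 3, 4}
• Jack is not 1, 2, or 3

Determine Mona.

1

Liam must be 3 (only option left). Eliminate 3 elsewhere: Erin, Mona, Nate.
The 5 still-open variables together cover exactly {1, 2, 4, 5, 6} — 5 values for 5 variables — and 1 appears only in Mona's list, so Mona = 1.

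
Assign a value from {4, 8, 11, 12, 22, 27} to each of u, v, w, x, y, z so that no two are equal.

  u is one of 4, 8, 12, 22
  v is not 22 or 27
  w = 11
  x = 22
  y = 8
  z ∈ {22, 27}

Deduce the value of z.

27

w's domain is down to {11}, so w = 11. Eliminate 11 elsewhere: v.
x's domain is down to {22}, so x = 22. So u, z can't be 22.
So z = 27.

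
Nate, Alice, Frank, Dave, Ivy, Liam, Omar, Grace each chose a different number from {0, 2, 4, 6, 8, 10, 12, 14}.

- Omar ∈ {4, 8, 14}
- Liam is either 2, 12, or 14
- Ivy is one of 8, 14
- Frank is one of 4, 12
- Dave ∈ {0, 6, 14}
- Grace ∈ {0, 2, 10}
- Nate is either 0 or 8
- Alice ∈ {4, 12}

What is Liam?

The 8 variables together cover exactly {0, 2, 4, 6, 8, 10, 12, 14} — 8 values for 8 variables — and 6 appears only in Dave's list, so Dave = 6.
Among the 7 still-open variables, 10 fits only Grace (and all 7 values in {0, 2, 4, 8, 10, 12, 14} must be used), so Grace = 10.
The 6 still-open variables draw from only 6 values {0, 2, 4, 8, 12, 14}, so each is used; only Nate can be 0, hence Nate = 0.
The 5 still-open variables draw from only 5 values {2, 4, 8, 12, 14}, so each is used; only Liam can be 2, hence Liam = 2.

2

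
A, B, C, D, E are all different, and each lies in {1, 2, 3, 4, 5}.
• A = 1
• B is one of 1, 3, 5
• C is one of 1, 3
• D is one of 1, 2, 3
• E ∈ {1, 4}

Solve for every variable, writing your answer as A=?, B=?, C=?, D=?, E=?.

A must be 1 (only option left). So B, C, D, E can't be 1.
C's domain is down to {3}, so C = 3. Strike 3 from B, D.
D has just one choice, so D = 2.
E has just one choice, so E = 4.
That leaves B = 5.

A=1, B=5, C=3, D=2, E=4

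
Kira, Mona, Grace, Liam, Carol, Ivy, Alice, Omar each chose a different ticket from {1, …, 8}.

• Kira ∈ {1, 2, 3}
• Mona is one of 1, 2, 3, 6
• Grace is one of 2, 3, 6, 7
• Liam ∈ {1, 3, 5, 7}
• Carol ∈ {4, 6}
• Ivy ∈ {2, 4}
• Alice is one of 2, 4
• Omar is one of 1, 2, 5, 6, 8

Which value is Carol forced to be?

The 8 variables draw from only 8 values {1, 2, 3, 4, 5, 6, 7, 8}, so each is used; only Omar can be 8, hence Omar = 8.
Among the 7 still-open variables, 5 fits only Liam (and all 7 values in {1, 2, 3, 4, 5, 6, 7} must be used), so Liam = 5.
Among the 6 still-open variables, 7 fits only Grace (and all 6 values in {1, 2, 3, 4, 6, 7} must be used), so Grace = 7.
Ivy and Alice between them cover only {2, 4} — a naked pair. Remove those values from Kira, Mona, Carol.
So Carol = 6.

6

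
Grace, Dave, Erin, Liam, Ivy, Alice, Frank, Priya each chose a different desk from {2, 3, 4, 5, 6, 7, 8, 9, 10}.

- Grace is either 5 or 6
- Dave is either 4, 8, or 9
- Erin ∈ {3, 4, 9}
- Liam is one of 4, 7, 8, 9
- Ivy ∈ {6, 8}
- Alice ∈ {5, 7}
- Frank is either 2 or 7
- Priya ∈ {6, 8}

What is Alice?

7

The 8 variables together cover exactly {2, 3, 4, 5, 6, 7, 8, 9} — 8 values for 8 variables — and 2 appears only in Frank's list, so Frank = 2.
Among the 7 still-open variables, 3 fits only Erin (and all 7 values in {3, 4, 5, 6, 7, 8, 9} must be used), so Erin = 3.
The 2 variables Ivy and Priya are confined to {6, 8}, which locks those values in; drop them from Grace, Dave, Liam.
Grace has just one choice, so Grace = 5. Remove 5 from Alice.
So Alice = 7.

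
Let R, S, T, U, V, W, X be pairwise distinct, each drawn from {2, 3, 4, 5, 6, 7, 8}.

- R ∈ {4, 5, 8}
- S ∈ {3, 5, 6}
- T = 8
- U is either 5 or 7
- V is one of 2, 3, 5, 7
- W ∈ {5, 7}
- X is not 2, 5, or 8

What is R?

T has just one choice, so T = 8. Eliminate 8 elsewhere: R.
Among the 6 still-open variables, 2 fits only V (and all 6 values in {2, 3, 4, 5, 6, 7} must be used), so V = 2.
U and W between them cover only {5, 7} — a naked pair. Remove those values from R, S, X.
So R = 4.

4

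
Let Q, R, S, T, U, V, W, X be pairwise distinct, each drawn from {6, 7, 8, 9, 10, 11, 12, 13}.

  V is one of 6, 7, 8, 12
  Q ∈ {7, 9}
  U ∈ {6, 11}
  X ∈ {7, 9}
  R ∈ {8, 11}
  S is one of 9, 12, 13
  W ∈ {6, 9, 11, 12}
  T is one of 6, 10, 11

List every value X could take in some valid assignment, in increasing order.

7, 9

Among the 8 variables, 10 fits only T (and all 8 values in {6, 7, 8, 9, 10, 11, 12, 13} must be used), so T = 10.
The 7 still-open variables together cover exactly {6, 7, 8, 9, 11, 12, 13} — 7 values for 7 variables — and 13 appears only in S's list, so S = 13.
The 2 variables Q and X are confined to {7, 9}, which locks those values in; drop them from V, W.
No further eliminations apply; X can still be any of 7, 9.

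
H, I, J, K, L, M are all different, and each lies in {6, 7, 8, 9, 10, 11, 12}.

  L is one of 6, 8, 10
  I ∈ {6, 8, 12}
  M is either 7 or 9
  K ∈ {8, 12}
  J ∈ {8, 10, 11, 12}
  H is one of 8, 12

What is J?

11

H and K between them cover only {8, 12} — a naked pair. Remove those values from I, J, L.
That leaves I = 6. Strike 6 from L.
L has just one choice, so L = 10. So J can't be 10.
So J = 11.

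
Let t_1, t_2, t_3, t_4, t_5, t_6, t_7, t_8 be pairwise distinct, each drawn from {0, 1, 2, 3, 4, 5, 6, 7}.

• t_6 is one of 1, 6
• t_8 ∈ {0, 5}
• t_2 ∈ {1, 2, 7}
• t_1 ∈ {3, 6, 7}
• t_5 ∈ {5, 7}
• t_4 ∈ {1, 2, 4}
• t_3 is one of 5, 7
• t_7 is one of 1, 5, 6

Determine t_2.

The 8 variables together cover exactly {0, 1, 2, 3, 4, 5, 6, 7} — 8 values for 8 variables — and 0 appears only in t_8's list, so t_8 = 0.
The 7 still-open variables together cover exactly {1, 2, 3, 4, 5, 6, 7} — 7 values for 7 variables — and 3 appears only in t_1's list, so t_1 = 3.
Among the 6 still-open variables, 4 fits only t_4 (and all 6 values in {1, 2, 4, 5, 6, 7} must be used), so t_4 = 4.
The 5 still-open variables draw from only 5 values {1, 2, 5, 6, 7}, so each is used; only t_2 can be 2, hence t_2 = 2.

2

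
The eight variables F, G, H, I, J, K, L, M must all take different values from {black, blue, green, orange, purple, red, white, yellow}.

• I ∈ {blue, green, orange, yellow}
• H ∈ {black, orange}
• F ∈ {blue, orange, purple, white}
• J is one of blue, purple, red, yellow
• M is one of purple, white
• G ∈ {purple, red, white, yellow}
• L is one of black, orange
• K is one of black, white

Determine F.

The 8 variables draw from only 8 values {black, blue, green, orange, purple, red, white, yellow}, so each is used; only I can be green, hence I = green.
H and L between them cover only {black, orange} — a naked pair. Remove those values from F, K.
K's domain is down to {white}, so K = white. Remove white from F, G, M.
That leaves M = purple. Strike purple from F, G, J.
So F = blue.

blue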